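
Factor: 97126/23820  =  2^( - 1 )*3^( - 1)*5^ ( - 1) * 397^ (-1 )*48563^1 = 48563/11910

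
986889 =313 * 3153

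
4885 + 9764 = 14649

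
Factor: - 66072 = - 2^3*3^1*2753^1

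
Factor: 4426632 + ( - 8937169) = - 331^1*13627^1 = -4510537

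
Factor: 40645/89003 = 5^1 *11^1*739^1*89003^( - 1 )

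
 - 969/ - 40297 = 969/40297  =  0.02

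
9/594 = 1/66 = 0.02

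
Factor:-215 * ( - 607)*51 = 3^1*5^1*17^1 * 43^1 * 607^1 =6655755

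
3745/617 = 6 + 43/617=6.07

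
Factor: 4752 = 2^4 * 3^3*11^1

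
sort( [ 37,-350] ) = [ - 350,37 ] 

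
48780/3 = 16260 = 16260.00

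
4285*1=4285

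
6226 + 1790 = 8016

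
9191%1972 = 1303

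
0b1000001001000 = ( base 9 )5641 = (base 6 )31144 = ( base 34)3KK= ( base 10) 4168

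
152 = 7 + 145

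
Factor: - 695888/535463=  - 976/751 = - 2^4*61^1*751^(-1) 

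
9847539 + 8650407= 18497946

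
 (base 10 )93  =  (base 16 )5D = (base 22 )45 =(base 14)69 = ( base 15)63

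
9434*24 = 226416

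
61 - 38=23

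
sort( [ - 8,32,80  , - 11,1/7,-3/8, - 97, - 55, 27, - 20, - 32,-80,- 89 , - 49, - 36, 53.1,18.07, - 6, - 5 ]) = [  -  97, - 89, - 80, - 55,  -  49, - 36, - 32, - 20, - 11, - 8, - 6, - 5 , - 3/8,1/7,18.07, 27,32,  53.1,80] 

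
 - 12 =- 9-3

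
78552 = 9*8728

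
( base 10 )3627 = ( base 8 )7053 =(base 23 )6jg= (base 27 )4q9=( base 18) B39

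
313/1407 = 313/1407 = 0.22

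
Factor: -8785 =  - 5^1*7^1*251^1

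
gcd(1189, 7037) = 1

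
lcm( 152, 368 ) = 6992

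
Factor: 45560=2^3*5^1*17^1*67^1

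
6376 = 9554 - 3178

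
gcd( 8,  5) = 1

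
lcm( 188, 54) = 5076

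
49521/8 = 6190+1/8 = 6190.12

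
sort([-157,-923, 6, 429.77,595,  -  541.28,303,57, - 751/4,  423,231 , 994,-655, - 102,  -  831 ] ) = [ - 923, - 831, - 655,- 541.28, - 751/4, - 157, - 102, 6 , 57, 231, 303, 423,  429.77, 595,994 ] 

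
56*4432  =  248192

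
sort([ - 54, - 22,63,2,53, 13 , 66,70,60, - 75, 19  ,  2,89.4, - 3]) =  [ - 75, - 54, - 22,-3, 2 , 2,13, 19,53,60,  63,66,70,89.4]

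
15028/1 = 15028 = 15028.00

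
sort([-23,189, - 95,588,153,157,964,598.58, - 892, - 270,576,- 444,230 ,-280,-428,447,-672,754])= [ - 892,-672,  -  444, - 428,-280, - 270, - 95,- 23 , 153, 157,189,230,447, 576 , 588,598.58, 754, 964 ] 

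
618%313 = 305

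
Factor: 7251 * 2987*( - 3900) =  - 2^2*3^2*5^2*13^1*29^1 * 103^1* 2417^1 = - 84469074300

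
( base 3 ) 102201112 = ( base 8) 20542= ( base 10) 8546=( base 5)233141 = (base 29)A4K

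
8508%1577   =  623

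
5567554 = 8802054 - 3234500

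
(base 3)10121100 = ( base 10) 2628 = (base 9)3540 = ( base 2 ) 101001000100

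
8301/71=116 + 65/71 = 116.92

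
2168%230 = 98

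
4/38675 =4/38675 = 0.00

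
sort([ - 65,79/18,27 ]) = [ - 65,  79/18,  27]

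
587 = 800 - 213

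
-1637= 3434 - 5071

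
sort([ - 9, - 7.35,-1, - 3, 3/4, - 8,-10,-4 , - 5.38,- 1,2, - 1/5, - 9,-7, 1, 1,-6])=[ - 10, - 9, - 9,  -  8, - 7.35,-7, -6, - 5.38,-4,-3,-1,-1, - 1/5, 3/4, 1, 1, 2]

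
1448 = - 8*( - 181) 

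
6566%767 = 430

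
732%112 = 60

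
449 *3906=1753794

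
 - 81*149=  - 12069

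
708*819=579852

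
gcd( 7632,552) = 24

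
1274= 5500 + -4226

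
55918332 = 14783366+41134966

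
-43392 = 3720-47112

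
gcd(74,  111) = 37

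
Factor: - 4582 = -2^1 * 29^1  *79^1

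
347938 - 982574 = -634636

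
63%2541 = 63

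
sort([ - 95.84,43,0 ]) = [-95.84, 0,43]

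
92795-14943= 77852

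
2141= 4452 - 2311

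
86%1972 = 86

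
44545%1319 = 1018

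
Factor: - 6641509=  - 7^3 * 17^2*67^1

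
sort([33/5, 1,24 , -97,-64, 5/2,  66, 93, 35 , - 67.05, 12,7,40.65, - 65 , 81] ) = [ - 97,-67.05, - 65, - 64,1 , 5/2 , 33/5, 7,12, 24,35, 40.65,66 , 81  ,  93 ] 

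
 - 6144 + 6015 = -129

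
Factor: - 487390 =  - 2^1*5^1*17^1*47^1 * 61^1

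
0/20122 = 0 = 0.00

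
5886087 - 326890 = 5559197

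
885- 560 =325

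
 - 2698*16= - 43168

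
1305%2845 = 1305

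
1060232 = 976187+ 84045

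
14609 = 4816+9793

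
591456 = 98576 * 6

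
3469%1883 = 1586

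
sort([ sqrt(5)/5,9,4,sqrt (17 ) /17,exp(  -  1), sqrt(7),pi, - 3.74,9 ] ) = [ - 3.74,sqrt(17)/17, exp(- 1),sqrt(5 )/5,sqrt( 7),  pi, 4,9,  9] 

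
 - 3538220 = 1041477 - 4579697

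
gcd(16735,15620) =5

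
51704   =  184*281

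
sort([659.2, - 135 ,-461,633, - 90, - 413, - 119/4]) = [-461, - 413, - 135,- 90, - 119/4,633, 659.2 ] 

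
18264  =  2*9132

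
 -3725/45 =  - 83 + 2/9 = - 82.78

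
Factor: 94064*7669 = 2^4 * 5879^1*7669^1 = 721376816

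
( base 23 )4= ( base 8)4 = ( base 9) 4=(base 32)4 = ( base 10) 4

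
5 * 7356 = 36780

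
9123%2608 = 1299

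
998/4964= 499/2482=0.20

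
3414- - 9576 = 12990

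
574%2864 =574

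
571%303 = 268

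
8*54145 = 433160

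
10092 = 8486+1606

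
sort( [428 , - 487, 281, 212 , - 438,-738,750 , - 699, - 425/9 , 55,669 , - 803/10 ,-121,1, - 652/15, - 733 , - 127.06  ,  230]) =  [ - 738, - 733, - 699,-487, - 438, - 127.06, - 121, - 803/10,-425/9, - 652/15 , 1, 55,  212,230,281 , 428,669,750 ]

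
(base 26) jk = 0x202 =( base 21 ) 13a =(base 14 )28a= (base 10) 514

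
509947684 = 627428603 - 117480919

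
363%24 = 3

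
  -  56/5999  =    -  8/857= - 0.01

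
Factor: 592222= 2^1 *37^1*53^1 * 151^1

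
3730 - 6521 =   -  2791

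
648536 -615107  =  33429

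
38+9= 47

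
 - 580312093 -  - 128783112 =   -  451528981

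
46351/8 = 46351/8 =5793.88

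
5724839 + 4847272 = 10572111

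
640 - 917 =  - 277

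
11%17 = 11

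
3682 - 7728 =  - 4046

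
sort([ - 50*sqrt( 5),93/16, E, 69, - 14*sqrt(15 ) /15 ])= [ - 50 * sqrt( 5),-14 *sqrt( 15) /15,E, 93/16, 69] 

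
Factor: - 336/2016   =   - 1/6 =- 2^( - 1)*3^ ( - 1)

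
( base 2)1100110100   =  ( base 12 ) 584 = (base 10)820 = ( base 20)210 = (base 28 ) 118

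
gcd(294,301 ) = 7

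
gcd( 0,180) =180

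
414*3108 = 1286712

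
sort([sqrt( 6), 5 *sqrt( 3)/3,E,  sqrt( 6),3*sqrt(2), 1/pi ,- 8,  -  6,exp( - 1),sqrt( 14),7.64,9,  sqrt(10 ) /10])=[-8,  -  6, sqrt(10)/10,1/pi,exp(-1), sqrt( 6), sqrt( 6),E,5*sqrt( 3) /3,sqrt( 14), 3*sqrt( 2),  7.64,9]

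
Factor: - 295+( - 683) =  - 978 =- 2^1*3^1*163^1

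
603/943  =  603/943  =  0.64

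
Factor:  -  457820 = - 2^2*5^1*11^1  *2081^1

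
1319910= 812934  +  506976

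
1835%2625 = 1835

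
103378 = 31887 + 71491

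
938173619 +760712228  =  1698885847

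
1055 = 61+994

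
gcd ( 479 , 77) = 1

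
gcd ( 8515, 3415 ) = 5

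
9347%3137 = 3073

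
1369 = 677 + 692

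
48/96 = 1/2=0.50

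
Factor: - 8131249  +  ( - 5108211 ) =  - 2^2 * 5^1 * 13^2*3917^1 = -  13239460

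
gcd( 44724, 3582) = 6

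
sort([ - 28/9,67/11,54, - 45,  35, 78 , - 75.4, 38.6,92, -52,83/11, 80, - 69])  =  [ - 75.4, - 69, - 52,  -  45, - 28/9,67/11,  83/11,35,38.6,54,78,80, 92 ] 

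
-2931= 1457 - 4388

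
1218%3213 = 1218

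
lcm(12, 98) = 588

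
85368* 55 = 4695240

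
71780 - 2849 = 68931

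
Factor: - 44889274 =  - 2^1*29^1*773953^1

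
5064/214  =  23 + 71/107 = 23.66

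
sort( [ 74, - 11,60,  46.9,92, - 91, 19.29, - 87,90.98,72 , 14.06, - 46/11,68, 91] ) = [ - 91, - 87, - 11, - 46/11,14.06, 19.29, 46.9,60,68,72, 74, 90.98,91, 92 ] 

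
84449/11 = 84449/11 = 7677.18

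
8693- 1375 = 7318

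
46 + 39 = 85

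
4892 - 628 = 4264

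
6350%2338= 1674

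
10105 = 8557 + 1548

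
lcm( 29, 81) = 2349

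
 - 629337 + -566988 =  - 1196325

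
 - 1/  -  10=1/10 = 0.10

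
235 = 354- 119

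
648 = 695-47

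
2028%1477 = 551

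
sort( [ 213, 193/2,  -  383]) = [ - 383,193/2, 213] 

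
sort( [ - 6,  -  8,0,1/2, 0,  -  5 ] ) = [-8, -6, - 5,  0,0,1/2 ]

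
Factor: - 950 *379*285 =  -102614250 = - 2^1 * 3^1*5^3*19^2*379^1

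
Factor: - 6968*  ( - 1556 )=10842208 = 2^5 * 13^1 * 67^1*389^1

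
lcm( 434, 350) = 10850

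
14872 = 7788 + 7084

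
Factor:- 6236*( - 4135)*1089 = 28080801540= 2^2 * 3^2*5^1*11^2*827^1*1559^1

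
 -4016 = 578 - 4594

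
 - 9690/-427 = 22+296/427 = 22.69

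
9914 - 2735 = 7179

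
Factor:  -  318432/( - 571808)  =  93/167 = 3^1*31^1*167^( - 1)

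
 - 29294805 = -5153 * 5685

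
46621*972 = 45315612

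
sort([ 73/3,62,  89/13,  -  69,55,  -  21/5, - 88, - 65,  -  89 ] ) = [ - 89 , - 88, - 69,  -  65,  -  21/5,89/13, 73/3,55, 62] 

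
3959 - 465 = 3494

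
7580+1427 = 9007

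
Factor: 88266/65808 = 14711/10968= 2^ ( - 3 )*3^( - 1) * 47^1*313^1*457^( - 1 )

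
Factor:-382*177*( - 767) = 2^1*3^1 *13^1*59^2*191^1 =51859938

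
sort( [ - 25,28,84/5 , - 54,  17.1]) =[ - 54,  -  25, 84/5,17.1, 28]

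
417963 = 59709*7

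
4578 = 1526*3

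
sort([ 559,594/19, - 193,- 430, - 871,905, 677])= [ - 871, - 430, - 193, 594/19,559,677,905 ] 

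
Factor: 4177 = 4177^1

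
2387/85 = 28 + 7/85 = 28.08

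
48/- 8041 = -1 + 7993/8041= - 0.01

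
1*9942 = 9942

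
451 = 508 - 57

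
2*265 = 530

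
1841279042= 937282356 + 903996686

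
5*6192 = 30960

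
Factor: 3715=5^1*743^1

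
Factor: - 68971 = -7^1*59^1*167^1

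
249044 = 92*2707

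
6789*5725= 38867025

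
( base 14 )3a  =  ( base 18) 2g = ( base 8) 64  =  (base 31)1L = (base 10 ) 52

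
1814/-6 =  -303 + 2/3 = - 302.33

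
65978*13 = 857714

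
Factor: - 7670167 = - 19^2*21247^1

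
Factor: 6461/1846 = 7/2 = 2^( - 1)*7^1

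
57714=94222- 36508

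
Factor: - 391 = -17^1*23^1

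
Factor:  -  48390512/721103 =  - 2^4*103^( - 1 )*7001^( - 1) * 3024407^1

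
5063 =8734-3671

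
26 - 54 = - 28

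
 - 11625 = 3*( - 3875)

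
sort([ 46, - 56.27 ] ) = [ - 56.27, 46 ] 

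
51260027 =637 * 80471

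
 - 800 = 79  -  879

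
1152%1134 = 18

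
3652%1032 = 556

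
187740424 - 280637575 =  - 92897151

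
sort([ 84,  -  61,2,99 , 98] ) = [ - 61, 2,84,  98,99] 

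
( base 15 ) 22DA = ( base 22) f6d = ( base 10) 7405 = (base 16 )1ced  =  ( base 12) 4351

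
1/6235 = 1/6235 = 0.00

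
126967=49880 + 77087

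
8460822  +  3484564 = 11945386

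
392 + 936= 1328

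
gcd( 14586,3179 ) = 187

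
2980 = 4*745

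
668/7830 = 334/3915 = 0.09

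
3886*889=3454654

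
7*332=2324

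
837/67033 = 837/67033 = 0.01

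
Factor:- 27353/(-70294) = 2^(-1 )*7^(-1 )*17^1 *1609^1*5021^ (  -  1 )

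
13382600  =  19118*700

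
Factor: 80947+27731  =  108678 = 2^1 *3^1*59^1 * 307^1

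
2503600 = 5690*440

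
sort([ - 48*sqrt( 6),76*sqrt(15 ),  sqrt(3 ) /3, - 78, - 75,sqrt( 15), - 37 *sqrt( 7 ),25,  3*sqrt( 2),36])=[ - 48*sqrt( 6 ),-37*sqrt(7), - 78, - 75, sqrt(3 ) /3, sqrt(15 ) , 3*sqrt ( 2),25,  36, 76*sqrt( 15)] 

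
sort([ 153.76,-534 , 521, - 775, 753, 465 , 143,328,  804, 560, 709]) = [ - 775, - 534, 143,  153.76, 328, 465, 521, 560, 709, 753, 804 ] 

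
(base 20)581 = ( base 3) 2222001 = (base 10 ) 2161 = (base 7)6205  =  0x871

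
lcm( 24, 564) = 1128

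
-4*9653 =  - 38612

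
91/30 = 3+1/30 = 3.03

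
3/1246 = 3/1246 = 0.00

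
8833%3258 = 2317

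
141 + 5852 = 5993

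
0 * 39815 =0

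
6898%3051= 796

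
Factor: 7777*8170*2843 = 180638789870=2^1*5^1*7^1*11^1*19^1*43^1* 101^1*2843^1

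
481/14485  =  481/14485 = 0.03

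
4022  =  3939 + 83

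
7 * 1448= 10136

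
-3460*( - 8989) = 31101940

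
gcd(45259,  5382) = 1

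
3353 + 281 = 3634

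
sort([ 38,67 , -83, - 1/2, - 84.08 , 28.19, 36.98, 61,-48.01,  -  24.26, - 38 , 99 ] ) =[ - 84.08,  -  83, - 48.01, - 38, - 24.26,  -  1/2,28.19,36.98,38,61,67,99]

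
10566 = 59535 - 48969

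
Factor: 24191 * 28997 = 701466427 = 17^1 * 107^1*271^1*1423^1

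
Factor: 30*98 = 2940  =  2^2*3^1*5^1*7^2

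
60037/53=60037/53 =1132.77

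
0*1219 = 0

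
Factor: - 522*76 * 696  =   - 27611712= - 2^6*3^3*19^1*29^2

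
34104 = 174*196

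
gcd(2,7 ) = 1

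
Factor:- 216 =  - 2^3*3^3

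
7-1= 6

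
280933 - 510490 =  - 229557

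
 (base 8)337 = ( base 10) 223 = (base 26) 8F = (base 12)167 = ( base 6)1011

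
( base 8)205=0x85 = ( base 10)133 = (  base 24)5d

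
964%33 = 7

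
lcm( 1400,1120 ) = 5600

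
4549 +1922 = 6471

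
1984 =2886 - 902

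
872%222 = 206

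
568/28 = 142/7 = 20.29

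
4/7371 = 4/7371 =0.00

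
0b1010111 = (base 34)2J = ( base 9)106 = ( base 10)87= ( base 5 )322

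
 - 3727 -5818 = - 9545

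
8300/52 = 159+8/13 = 159.62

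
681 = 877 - 196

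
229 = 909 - 680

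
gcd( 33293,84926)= 1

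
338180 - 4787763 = -4449583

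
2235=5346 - 3111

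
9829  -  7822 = 2007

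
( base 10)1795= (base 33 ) 1LD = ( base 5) 24140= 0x703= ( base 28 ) 283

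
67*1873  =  125491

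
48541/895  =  54 + 211/895 = 54.24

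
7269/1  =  7269 = 7269.00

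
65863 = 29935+35928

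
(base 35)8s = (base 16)134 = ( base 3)102102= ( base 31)9T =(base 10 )308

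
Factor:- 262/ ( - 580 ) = 2^(-1 )*5^( - 1)*29^(  -  1)*131^1 = 131/290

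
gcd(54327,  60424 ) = 91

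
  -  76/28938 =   -  38/14469 =-0.00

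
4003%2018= 1985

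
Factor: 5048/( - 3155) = -2^3*5^( -1) = - 8/5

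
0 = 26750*0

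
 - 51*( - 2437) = 124287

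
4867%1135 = 327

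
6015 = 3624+2391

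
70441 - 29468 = 40973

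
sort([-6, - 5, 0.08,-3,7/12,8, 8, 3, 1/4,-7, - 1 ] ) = [-7, - 6, - 5,  -  3 , -1, 0.08, 1/4, 7/12, 3, 8,8 ]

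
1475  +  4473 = 5948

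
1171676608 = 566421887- - 605254721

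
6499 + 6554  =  13053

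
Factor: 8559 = 3^3 * 317^1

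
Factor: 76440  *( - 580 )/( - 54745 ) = 2^5 * 3^1*5^1*7^2*13^1*29^1*10949^( - 1 ) = 8867040/10949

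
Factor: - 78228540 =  - 2^2 * 3^2*5^1*13^1*101^1*331^1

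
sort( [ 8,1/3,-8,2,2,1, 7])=[ - 8,1/3, 1, 2,2,7,8]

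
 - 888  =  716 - 1604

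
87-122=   -35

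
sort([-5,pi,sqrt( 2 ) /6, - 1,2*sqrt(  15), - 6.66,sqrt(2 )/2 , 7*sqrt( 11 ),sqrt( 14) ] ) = [ - 6.66, - 5  , - 1, sqrt ( 2)/6, sqrt( 2 ) /2,pi, sqrt ( 14), 2*sqrt(15), 7*sqrt(11)]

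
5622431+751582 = 6374013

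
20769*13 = 269997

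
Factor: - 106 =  - 2^1*53^1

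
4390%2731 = 1659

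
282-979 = -697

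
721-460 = 261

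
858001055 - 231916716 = 626084339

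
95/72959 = 95/72959 = 0.00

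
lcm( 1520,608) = 3040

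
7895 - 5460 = 2435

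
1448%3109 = 1448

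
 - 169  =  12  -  181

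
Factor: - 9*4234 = -38106 = - 2^1*3^2*29^1*73^1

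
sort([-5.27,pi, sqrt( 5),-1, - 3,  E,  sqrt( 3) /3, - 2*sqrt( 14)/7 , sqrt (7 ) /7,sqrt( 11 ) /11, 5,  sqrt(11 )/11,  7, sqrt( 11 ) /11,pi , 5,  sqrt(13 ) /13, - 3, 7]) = [  -  5.27, - 3,-3, - 2*sqrt(14 ) /7, - 1,sqrt( 13)/13, sqrt( 11)/11 , sqrt (11)/11, sqrt( 11)/11,sqrt( 7)/7, sqrt(3)/3,  sqrt( 5 ),  E,pi , pi,5 , 5, 7, 7]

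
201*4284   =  861084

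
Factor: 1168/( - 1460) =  - 2^2 * 5^( - 1 )  =  - 4/5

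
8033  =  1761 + 6272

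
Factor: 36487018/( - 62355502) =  - 11^( - 1 )*367^ ( - 1 )*7723^(- 1)*18243509^1 = - 18243509/31177751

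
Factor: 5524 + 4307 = 9831 = 3^1 * 29^1 * 113^1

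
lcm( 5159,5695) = 438515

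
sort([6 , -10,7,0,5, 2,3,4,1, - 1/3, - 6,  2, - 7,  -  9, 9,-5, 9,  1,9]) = [  -  10 , - 9,-7, - 6, - 5, - 1/3,  0, 1,1 , 2, 2, 3,  4, 5,6,  7, 9, 9, 9 ]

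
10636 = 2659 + 7977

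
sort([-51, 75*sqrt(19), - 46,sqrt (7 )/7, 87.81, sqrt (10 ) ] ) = [- 51, - 46, sqrt(7)/7, sqrt( 10 ), 87.81,75*sqrt(19)]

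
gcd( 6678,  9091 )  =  1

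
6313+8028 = 14341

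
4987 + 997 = 5984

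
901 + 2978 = 3879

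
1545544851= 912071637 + 633473214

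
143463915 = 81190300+62273615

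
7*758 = 5306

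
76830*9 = 691470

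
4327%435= 412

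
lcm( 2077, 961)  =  64387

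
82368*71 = 5848128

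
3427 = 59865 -56438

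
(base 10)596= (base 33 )I2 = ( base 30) JQ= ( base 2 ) 1001010100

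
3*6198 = 18594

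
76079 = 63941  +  12138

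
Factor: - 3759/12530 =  - 3/10=- 2^( - 1 ) *3^1*5^(  -  1) 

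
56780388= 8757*6484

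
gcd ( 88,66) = 22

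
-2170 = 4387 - 6557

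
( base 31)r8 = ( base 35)O5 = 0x34D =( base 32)qd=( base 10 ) 845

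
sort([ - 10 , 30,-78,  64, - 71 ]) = [ - 78 ,- 71,  -  10,30,64]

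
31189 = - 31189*( - 1)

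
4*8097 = 32388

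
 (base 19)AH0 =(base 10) 3933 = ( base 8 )7535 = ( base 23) 7a0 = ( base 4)331131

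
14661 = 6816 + 7845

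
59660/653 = 91+237/653= 91.36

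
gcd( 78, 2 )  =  2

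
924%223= 32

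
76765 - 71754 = 5011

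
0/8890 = 0= 0.00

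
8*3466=27728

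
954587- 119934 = 834653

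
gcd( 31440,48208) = 2096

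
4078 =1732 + 2346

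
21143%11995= 9148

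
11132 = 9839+1293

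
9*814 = 7326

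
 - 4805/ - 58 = 82+49/58 = 82.84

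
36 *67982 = 2447352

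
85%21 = 1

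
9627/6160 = 9627/6160 = 1.56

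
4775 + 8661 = 13436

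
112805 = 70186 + 42619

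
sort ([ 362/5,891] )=[ 362/5,891] 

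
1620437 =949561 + 670876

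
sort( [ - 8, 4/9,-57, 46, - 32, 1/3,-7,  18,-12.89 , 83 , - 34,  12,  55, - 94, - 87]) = [ - 94, - 87, - 57, - 34,-32,-12.89,-8, - 7,  1/3, 4/9 , 12, 18 , 46,55, 83] 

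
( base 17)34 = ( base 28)1r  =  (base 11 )50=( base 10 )55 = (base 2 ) 110111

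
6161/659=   6161/659 = 9.35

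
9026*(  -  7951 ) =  - 71765726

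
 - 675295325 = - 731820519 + 56525194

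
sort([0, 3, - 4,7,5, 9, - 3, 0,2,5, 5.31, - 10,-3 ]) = [ - 10 , - 4, - 3, - 3,  0,0, 2,3  ,  5,5, 5.31, 7,9 ]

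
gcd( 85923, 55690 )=1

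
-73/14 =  - 6 + 11/14  =  -  5.21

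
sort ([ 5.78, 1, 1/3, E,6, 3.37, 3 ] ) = [1/3, 1, E, 3, 3.37,5.78,6 ]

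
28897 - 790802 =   -  761905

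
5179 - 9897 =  - 4718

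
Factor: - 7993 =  - 7993^1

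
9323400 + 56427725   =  65751125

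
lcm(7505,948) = 90060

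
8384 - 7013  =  1371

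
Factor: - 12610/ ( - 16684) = 65/86 = 2^( - 1) * 5^1 * 13^1 * 43^(-1 ) 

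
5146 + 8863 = 14009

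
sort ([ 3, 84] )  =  [ 3, 84]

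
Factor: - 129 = -3^1 * 43^1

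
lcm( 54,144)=432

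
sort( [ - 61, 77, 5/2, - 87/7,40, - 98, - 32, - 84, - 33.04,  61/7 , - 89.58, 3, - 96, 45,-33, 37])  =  [-98,-96, - 89.58, - 84,-61, - 33.04, - 33, - 32, - 87/7, 5/2,  3,61/7, 37, 40,45,77 ]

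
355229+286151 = 641380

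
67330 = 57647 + 9683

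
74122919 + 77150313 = 151273232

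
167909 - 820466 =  - 652557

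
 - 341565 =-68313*5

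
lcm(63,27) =189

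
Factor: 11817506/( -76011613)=  -  2^1*19^1 * 310987^1*76011613^( - 1 ) 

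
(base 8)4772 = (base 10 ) 2554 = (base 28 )376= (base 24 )4AA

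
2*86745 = 173490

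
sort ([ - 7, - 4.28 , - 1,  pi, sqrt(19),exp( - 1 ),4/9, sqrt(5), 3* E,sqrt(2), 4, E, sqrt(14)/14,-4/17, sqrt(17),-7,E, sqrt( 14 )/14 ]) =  [ -7, - 7, - 4.28, - 1, - 4/17,  sqrt( 14 )/14,sqrt(14 ) /14 , exp( -1),4/9,sqrt(2 ), sqrt ( 5 ), E,E, pi, 4,sqrt( 17 ), sqrt(19), 3*E ] 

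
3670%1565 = 540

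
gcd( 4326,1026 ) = 6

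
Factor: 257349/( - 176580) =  - 787/540 = -2^( - 2)*3^( - 3 )*5^ (-1)*787^1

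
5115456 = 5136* 996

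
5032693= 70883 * 71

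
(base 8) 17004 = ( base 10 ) 7684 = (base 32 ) 7g4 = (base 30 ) 8g4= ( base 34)6m0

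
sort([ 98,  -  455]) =[ - 455 , 98] 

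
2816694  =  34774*81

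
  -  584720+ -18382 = - 603102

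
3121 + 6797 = 9918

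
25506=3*8502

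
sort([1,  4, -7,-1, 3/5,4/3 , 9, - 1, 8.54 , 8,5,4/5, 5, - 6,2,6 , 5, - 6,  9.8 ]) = [ - 7,  -  6, - 6, - 1,-1,3/5,4/5, 1,4/3, 2  ,  4, 5,5, 5, 6,  8, 8.54, 9, 9.8 ] 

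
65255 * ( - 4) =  - 261020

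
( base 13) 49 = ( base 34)1r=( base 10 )61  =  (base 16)3d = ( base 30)21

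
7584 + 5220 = 12804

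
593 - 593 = 0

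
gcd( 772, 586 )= 2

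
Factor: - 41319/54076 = -2^( - 2)*3^2*11^(-1 ) * 1229^( - 1)*4591^1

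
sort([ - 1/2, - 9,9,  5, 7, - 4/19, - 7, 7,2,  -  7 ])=[-9, - 7 , - 7,  -  1/2, - 4/19,  2,5,7,7,9 ]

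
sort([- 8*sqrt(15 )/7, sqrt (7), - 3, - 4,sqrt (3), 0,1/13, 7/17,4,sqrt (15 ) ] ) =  [ - 8 * sqrt( 15)/7, -4,-3,0, 1/13,7/17, sqrt(3), sqrt(7), sqrt( 15), 4]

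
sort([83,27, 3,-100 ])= [  -  100,3,27,83 ] 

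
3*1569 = 4707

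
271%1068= 271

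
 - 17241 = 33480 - 50721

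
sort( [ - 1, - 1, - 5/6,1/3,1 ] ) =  [ - 1,-1, - 5/6, 1/3, 1]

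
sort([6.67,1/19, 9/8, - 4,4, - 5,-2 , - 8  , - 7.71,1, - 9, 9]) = [-9,  -  8, - 7.71,-5,-4, - 2, 1/19 , 1, 9/8, 4,6.67, 9]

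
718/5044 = 359/2522 =0.14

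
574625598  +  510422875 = 1085048473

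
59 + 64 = 123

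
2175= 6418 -4243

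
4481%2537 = 1944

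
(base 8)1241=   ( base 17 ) 25a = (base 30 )md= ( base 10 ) 673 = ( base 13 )3ca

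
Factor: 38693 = 38693^1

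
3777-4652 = -875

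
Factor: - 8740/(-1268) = 5^1 *19^1*23^1 * 317^( - 1 )  =  2185/317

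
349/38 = 9 + 7/38 =9.18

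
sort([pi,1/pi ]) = [ 1/pi, pi]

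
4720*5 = 23600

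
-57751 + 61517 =3766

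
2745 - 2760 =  - 15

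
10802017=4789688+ 6012329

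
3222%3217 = 5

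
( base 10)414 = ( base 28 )em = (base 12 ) 2A6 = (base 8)636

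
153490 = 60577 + 92913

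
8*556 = 4448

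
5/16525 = 1/3305 = 0.00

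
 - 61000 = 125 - 61125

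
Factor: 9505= 5^1*1901^1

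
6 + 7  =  13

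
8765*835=7318775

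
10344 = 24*431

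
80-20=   60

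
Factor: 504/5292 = 2^1*3^( - 1 )*7^( - 1)= 2/21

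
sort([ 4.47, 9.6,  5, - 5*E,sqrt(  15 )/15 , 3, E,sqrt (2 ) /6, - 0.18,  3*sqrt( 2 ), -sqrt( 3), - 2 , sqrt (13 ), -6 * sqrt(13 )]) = [- 6*sqrt( 13),  -  5*E, - 2 ,-sqrt ( 3) , - 0.18 , sqrt (2)/6, sqrt( 15) /15,E  ,  3, sqrt( 13), 3 * sqrt( 2),  4.47 , 5,9.6 ] 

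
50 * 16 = 800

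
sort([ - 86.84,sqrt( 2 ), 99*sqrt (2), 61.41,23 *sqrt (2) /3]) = [ - 86.84, sqrt(2 ), 23 *sqrt ( 2 )/3,61.41 , 99*sqrt (2)]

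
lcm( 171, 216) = 4104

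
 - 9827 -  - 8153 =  - 1674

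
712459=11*64769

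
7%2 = 1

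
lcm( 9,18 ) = 18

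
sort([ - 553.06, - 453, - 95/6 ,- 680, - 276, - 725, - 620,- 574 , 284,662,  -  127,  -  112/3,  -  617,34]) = [ - 725,-680, - 620, -617, - 574,  -  553.06, - 453 , - 276, - 127,  -  112/3, - 95/6,34,284, 662]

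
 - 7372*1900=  - 14006800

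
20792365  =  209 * 99485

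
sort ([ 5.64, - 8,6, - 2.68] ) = [ - 8, - 2.68,5.64, 6]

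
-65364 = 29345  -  94709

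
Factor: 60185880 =2^3*3^2*5^1*31^1 * 5393^1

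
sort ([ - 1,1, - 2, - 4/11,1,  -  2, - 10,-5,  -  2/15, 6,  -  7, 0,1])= [ - 10,-7,-5,  -  2,-2 , - 1,  -  4/11, - 2/15,0,  1, 1, 1, 6]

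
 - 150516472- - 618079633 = 467563161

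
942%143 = 84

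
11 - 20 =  - 9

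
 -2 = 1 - 3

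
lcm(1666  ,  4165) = 8330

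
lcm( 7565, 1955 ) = 173995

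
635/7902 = 635/7902 = 0.08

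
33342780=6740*4947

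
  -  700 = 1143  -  1843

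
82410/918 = 13735/153 = 89.77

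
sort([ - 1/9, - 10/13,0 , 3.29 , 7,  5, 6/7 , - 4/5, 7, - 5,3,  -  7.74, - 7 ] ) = [ - 7.74,-7,-5, - 4/5, - 10/13, - 1/9 , 0, 6/7,3,3.29, 5,7,7 ] 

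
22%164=22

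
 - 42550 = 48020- 90570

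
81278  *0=0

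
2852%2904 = 2852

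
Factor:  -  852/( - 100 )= 213/25 = 3^1*5^(-2 )*71^1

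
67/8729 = 67/8729 = 0.01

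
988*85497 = 84471036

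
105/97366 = 105/97366 = 0.00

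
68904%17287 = 17043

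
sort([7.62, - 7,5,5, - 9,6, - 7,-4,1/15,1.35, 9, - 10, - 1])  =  [ - 10, - 9, - 7, - 7, - 4,-1,1/15,1.35,5,5, 6,7.62  ,  9]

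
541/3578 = 541/3578 = 0.15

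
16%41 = 16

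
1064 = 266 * 4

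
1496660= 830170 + 666490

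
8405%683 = 209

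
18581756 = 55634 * 334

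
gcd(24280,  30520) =40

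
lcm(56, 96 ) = 672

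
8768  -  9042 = - 274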